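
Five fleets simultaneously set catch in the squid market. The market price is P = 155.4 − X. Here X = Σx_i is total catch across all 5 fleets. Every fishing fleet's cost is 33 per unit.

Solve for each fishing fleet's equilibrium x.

20.4

A representative fishing fleet's profit is π_i = x_i(155.4 − X) − 33x_i, with X = x_i + Σ_{j≠i} x_j.
First-order condition: 122.4 − 2x_i − Σ_{j≠i} x_j = 0.
In a symmetric equilibrium every fishing fleet chooses the same x, so Σ_{j≠i} x_j = 4x. The condition becomes 122.4 − 6x = 0, giving x = 122.4/6 = 20.4.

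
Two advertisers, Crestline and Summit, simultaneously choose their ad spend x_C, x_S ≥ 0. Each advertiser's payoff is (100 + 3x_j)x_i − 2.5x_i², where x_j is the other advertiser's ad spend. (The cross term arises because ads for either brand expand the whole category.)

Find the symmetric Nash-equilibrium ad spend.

Crestline's payoff is (100 + 3x_S)x_C − 2.5x_C².
∂π/∂x_C = 100 + 3x_S − 5x_C = 0, so x_C = 20 + 0.6x_S.
By symmetry x_S = x_C; substituting into the reaction function, 0.4x_C = 20 and x_C = 50.

50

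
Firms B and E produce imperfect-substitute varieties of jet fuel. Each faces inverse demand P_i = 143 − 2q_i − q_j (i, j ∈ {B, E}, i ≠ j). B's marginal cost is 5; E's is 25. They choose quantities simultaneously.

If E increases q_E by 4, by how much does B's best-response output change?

-1

Firm B's profit: π = q_B(143 − 2q_B − q_E) − 5q_B.
∂π/∂q_B = 138 − 4q_B − q_E = 0 ⇒ q_B = 34.5 − 0.25q_E.
The reaction-function slope is −0.25, so a 4-unit rise in q_E moves q_B by −0.25 × 4 = −1. B's best response falls — the actions are strategic substitutes.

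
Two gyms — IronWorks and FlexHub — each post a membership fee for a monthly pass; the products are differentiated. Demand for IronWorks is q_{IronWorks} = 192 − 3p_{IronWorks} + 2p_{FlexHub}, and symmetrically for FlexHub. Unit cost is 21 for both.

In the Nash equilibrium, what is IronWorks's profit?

IronWorks's profit: π = (p_{IronWorks} − 21)(192 − 3p_{IronWorks} + 2p_{FlexHub}).
∂π/∂p_{IronWorks} = 255 − 6p_{IronWorks} + 2p_{FlexHub} = 0 ⇒ p_{IronWorks} = 42.5 + (1/3)p_{FlexHub}.
Setting p_{IronWorks} = p_{FlexHub} in the reaction function: p_{IronWorks} = 42.5 + (1/3)p_{IronWorks}, so p_{IronWorks} = 42.5 / (2/3) = 63.75.
q_{IronWorks} = 192 − 3·63.75 + 2·63.75 = 128.25.
Profit = (63.75 − 21)·128.25 = 5482.6875.

5482.6875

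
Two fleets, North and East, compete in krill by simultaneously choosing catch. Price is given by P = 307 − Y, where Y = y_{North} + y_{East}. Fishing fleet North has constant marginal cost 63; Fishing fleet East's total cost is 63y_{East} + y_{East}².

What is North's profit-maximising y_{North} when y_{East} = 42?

101

Fishing fleet North's profit: π = y_{North}(307 − (y_{North} + y_{East})) − 63y_{North}.
∂π/∂y_{North} = 244 − 2y_{North} − y_{East} = 0, so y_{North} = 122 − 0.5y_{East}.
At y_{East} = 42: y_{North} = 122 − 0.5·42 = 101.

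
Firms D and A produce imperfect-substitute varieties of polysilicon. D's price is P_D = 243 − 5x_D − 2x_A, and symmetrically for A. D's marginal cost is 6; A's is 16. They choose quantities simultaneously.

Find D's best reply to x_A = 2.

23.3

Firm D's profit: π = x_D(243 − 5x_D − 2x_A) − 6x_D.
∂π/∂x_D = 237 − 10x_D − 2x_A = 0 ⇒ x_D = 23.7 − 0.2x_A.
At x_A = 2: x_D = 23.7 − 0.2·2 = 23.3.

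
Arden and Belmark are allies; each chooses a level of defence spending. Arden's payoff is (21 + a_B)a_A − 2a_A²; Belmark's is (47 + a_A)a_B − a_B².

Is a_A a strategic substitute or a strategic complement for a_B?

Expanding Arden's payoff: 21a_A + a_Ba_A − 2a_A².
∂π/∂a_A = 21 + a_B − 4a_A = 0, so a_A = 5.25 + 0.25a_B.
The best-response slope da_A/da_B = 0.25 > 0: the reaction function is upward-sloping, so the choices are strategic complements.

strategic complements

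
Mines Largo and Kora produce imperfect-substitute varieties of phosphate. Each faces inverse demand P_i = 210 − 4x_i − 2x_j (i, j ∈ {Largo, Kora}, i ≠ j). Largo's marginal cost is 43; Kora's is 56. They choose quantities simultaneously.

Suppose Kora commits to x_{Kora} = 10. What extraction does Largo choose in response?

18.375

Mine Largo's profit: π = x_{Largo}(210 − 4x_{Largo} − 2x_{Kora}) − 43x_{Largo}.
∂π/∂x_{Largo} = 167 − 8x_{Largo} − 2x_{Kora} = 0 ⇒ x_{Largo} = 20.875 − 0.25x_{Kora}.
At x_{Kora} = 10: x_{Largo} = 20.875 − 0.25·10 = 18.375.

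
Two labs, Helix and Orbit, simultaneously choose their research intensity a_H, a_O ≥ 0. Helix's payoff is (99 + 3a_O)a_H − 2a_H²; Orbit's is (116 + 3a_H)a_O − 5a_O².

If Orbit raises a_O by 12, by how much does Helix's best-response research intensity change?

9

Expanding Helix's payoff: 99a_H + 3a_Oa_H − 2a_H².
∂π/∂a_H = 99 + 3a_O − 4a_H = 0, so a_H = 24.75 + 0.75a_O.
The reaction-function slope is 0.75, so a 12-unit rise in a_O moves a_H by 0.75 × 12 = 9. Helix's best response rises — the actions are strategic complements.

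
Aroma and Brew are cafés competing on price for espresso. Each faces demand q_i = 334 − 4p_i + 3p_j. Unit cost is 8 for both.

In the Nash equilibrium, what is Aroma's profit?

17004.16

Aroma's profit: π = (p_{Aroma} − 8)(334 − 4p_{Aroma} + 3p_{Brew}).
∂π/∂p_{Aroma} = 366 − 8p_{Aroma} + 3p_{Brew} = 0 ⇒ p_{Aroma} = 45.75 + 0.375p_{Brew}.
By symmetry p_{Brew} = p_{Aroma}; substituting into the reaction function, 0.625p_{Aroma} = 45.75 and p_{Aroma} = 73.2.
q_{Aroma} = 334 − 4·73.2 + 3·73.2 = 260.8.
Profit = (73.2 − 8)·260.8 = 17004.16.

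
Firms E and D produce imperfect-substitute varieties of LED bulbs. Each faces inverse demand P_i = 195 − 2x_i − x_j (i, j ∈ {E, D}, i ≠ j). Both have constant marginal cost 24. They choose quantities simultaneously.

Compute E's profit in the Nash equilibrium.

Firm E's profit: π = x_E(195 − 2x_E − x_D) − 24x_E.
∂π/∂x_E = 171 − 4x_E − x_D = 0 ⇒ x_E = 42.75 − 0.25x_D.
By symmetry x_D = x_E; substituting into the reaction function, 1.25x_E = 42.75 and x_E = 34.2.
P_E = 195 − 2·34.2 − 34.2 = 92.4.
Profit = (92.4 − 24)·34.2 = 2339.28.

2339.28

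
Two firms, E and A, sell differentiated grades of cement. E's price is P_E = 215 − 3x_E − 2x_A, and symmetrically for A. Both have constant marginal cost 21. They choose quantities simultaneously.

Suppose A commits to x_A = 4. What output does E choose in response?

31

Firm E's profit: π = x_E(215 − 3x_E − 2x_A) − 21x_E.
∂π/∂x_E = 194 − 6x_E − 2x_A = 0 ⇒ x_E = 97/3 − (1/3)x_A.
At x_A = 4: x_E = 97/3 − (1/3)·4 = 31.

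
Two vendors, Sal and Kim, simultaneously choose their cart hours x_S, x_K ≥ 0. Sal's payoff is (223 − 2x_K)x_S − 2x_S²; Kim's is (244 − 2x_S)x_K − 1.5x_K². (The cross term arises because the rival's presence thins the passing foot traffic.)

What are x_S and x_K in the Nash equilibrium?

22.625, 66.25

Expanding Sal's payoff: 223x_S − 2x_Kx_S − 2x_S².
∂π/∂x_S = 223 − 2x_K − 4x_S = 0, so x_S = 55.75 − 0.5x_K.
Likewise for Kim: x_K = 244/3 − (2/3)x_S.
Plugging x_K into Sal's best response: x_S = 55.75 − 0.5(244/3 − (2/3)x_S) ⇒ (2/3)x_S = 181/12, so x_S = 22.625.
Then x_K = 244/3 − (2/3)·22.625 = 66.25.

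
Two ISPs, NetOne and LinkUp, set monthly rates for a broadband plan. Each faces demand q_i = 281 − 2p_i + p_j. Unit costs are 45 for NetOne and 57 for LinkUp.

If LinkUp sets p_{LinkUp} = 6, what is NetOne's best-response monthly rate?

94.25

NetOne's profit: π = (p_{NetOne} − 45)(281 − 2p_{NetOne} + p_{LinkUp}).
∂π/∂p_{NetOne} = 371 − 4p_{NetOne} + p_{LinkUp} = 0 ⇒ p_{NetOne} = 92.75 + 0.25p_{LinkUp}.
At p_{LinkUp} = 6: p_{NetOne} = 92.75 + 0.25·6 = 94.25.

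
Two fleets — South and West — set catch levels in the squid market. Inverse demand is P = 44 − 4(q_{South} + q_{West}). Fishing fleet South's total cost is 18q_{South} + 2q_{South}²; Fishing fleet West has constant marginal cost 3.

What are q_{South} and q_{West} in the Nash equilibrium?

0.55, 4.85

Fishing fleet South's profit: π = q_{South}(44 − 4(q_{South} + q_{West})) − 18q_{South} − 2q_{South}².
∂π/∂q_{South} = 26 − 12q_{South} − 4q_{West} = 0, so q_{South} = 13/6 − (1/3)q_{West}.
For West: ∂π/∂q_{West} = 41 − 8q_{West} − 4q_{South} = 0 ⇒ q_{West} = 5.125 − 0.5q_{South}.
Plugging q_{West} into South's best response: q_{South} = 13/6 − (1/3)(5.125 − 0.5q_{South}) ⇒ (5/6)q_{South} = 11/24, so q_{South} = 0.55.
Then q_{West} = 5.125 − 0.5·0.55 = 4.85.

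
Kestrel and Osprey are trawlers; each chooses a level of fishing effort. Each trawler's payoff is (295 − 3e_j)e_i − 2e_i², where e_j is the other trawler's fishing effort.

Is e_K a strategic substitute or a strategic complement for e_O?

strategic substitutes

Kestrel's payoff is (295 − 3e_O)e_K − 2e_K².
∂π/∂e_K = 295 − 3e_O − 4e_K = 0, so e_K = 73.75 − 0.75e_O.
The best-response slope de_K/de_O = −0.75 < 0: the reaction function is downward-sloping, so the choices are strategic substitutes.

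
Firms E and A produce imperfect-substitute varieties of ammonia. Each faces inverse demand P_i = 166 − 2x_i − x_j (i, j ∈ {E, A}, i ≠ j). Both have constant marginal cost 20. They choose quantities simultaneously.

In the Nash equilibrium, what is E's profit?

1705.28

Firm E's profit: π = x_E(166 − 2x_E − x_A) − 20x_E.
∂π/∂x_E = 146 − 4x_E − x_A = 0 ⇒ x_E = 36.5 − 0.25x_A.
The game is symmetric, so in equilibrium x_A = x_E: the reaction function gives 1.25x_E = 36.5, hence x_E = 29.2.
P_E = 166 − 2·29.2 − 29.2 = 78.4.
Profit = (78.4 − 20)·29.2 = 1705.28.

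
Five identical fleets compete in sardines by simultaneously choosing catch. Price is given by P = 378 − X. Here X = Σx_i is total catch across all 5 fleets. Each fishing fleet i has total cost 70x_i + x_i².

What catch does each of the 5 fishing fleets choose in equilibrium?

A representative fishing fleet's profit is π_i = x_i(378 − X) − 70x_i − x_i², with X = x_i + Σ_{j≠i} x_j.
First-order condition: 308 − 4x_i − Σ_{j≠i} x_j = 0.
In a symmetric equilibrium every fishing fleet chooses the same x, so Σ_{j≠i} x_j = 4x. The condition becomes 308 − 8x = 0, giving x = 308/8 = 38.5.

38.5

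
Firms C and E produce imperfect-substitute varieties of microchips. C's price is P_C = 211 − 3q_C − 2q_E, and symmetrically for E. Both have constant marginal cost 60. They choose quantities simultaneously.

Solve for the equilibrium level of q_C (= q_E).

18.875

Firm C's profit: π = q_C(211 − 3q_C − 2q_E) − 60q_C.
∂π/∂q_C = 151 − 6q_C − 2q_E = 0 ⇒ q_C = 151/6 − (1/3)q_E.
By symmetry q_E = q_C; substituting into the reaction function, (4/3)q_C = 151/6 and q_C = 18.875.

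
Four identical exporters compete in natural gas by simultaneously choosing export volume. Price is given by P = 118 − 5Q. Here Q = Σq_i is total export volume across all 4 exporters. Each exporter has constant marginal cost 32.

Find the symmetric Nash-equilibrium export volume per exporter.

3.44

A representative exporter's profit is π_i = q_i(118 − 5Q) − 32q_i, with Q = q_i + Σ_{j≠i} q_j.
First-order condition: 86 − 10q_i − 5Σ_{j≠i} q_j = 0.
With identical exporters, set every q_j = q: then 86 − 10q − 15q = 0, i.e. q = 86/25 = 3.44.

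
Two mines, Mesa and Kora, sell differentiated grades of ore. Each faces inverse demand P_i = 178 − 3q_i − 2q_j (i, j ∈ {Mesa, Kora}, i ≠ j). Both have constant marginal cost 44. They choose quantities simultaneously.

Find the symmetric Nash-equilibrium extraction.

16.75

Mine Mesa's profit: π = q_{Mesa}(178 − 3q_{Mesa} − 2q_{Kora}) − 44q_{Mesa}.
∂π/∂q_{Mesa} = 134 − 6q_{Mesa} − 2q_{Kora} = 0 ⇒ q_{Mesa} = 67/3 − (1/3)q_{Kora}.
The game is symmetric, so in equilibrium q_{Kora} = q_{Mesa}: the reaction function gives (4/3)q_{Mesa} = 67/3, hence q_{Mesa} = 16.75.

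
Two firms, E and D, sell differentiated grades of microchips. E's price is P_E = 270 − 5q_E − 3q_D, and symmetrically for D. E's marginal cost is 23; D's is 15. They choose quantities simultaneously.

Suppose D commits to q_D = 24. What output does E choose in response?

17.5

Firm E's profit: π = q_E(270 − 5q_E − 3q_D) − 23q_E.
∂π/∂q_E = 247 − 10q_E − 3q_D = 0 ⇒ q_E = 24.7 − 0.3q_D.
At q_D = 24: q_E = 24.7 − 0.3·24 = 17.5.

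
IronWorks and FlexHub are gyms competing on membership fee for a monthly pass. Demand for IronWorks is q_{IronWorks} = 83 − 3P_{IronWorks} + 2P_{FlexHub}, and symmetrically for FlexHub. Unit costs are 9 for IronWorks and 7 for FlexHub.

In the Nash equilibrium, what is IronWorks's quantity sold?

54.375

IronWorks's profit: π = (P_{IronWorks} − 9)(83 − 3P_{IronWorks} + 2P_{FlexHub}).
∂π/∂P_{IronWorks} = 110 − 6P_{IronWorks} + 2P_{FlexHub} = 0 ⇒ P_{IronWorks} = 55/3 + (1/3)P_{FlexHub}.
Similarly P_{FlexHub} = 52/3 + (1/3)P_{IronWorks}.
Plugging P_{FlexHub} into IronWorks's best response: P_{IronWorks} = 55/3 + (1/3)(52/3 + (1/3)P_{IronWorks}) ⇒ (8/9)P_{IronWorks} = 217/9, so P_{IronWorks} = 27.125.
Then P_{FlexHub} = 52/3 + (1/3)·27.125 = 26.375.
q_{IronWorks} = 83 − 3·27.125 + 2·26.375 = 54.375.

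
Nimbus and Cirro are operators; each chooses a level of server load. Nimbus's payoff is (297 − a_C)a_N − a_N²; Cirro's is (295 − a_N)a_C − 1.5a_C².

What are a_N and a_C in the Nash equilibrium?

Expanding Nimbus's payoff: 297a_N − a_Ca_N − a_N².
∂π/∂a_N = 297 − a_C − 2a_N = 0, so a_N = 148.5 − 0.5a_C.
Likewise for Cirro: a_C = 295/3 − (1/3)a_N.
Solving the two reaction functions simultaneously: (1 − (−0.5)(−1/3))a_N = 148.5 − 0.5·(295/3), so (5/6)a_N = 298/3 and a_N = 119.2.
Then a_C = 295/3 − (1/3)·119.2 = 58.6.

119.2, 58.6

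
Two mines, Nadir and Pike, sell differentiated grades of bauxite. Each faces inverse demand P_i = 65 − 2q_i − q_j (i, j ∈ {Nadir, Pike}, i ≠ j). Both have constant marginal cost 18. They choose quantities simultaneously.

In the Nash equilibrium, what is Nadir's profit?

176.72

Mine Nadir's profit: π = q_{Nadir}(65 − 2q_{Nadir} − q_{Pike}) − 18q_{Nadir}.
∂π/∂q_{Nadir} = 47 − 4q_{Nadir} − q_{Pike} = 0 ⇒ q_{Nadir} = 11.75 − 0.25q_{Pike}.
By symmetry q_{Pike} = q_{Nadir}; substituting into the reaction function, 1.25q_{Nadir} = 11.75 and q_{Nadir} = 9.4.
P_{Nadir} = 65 − 2·9.4 − 9.4 = 36.8.
Profit = (36.8 − 18)·9.4 = 176.72.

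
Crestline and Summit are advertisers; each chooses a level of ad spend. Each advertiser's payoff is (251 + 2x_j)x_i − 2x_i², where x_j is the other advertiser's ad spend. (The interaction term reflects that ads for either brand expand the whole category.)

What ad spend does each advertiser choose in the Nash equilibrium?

Crestline's payoff is (251 + 2x_S)x_C − 2x_C².
∂π/∂x_C = 251 + 2x_S − 4x_C = 0, so x_C = 62.75 + 0.5x_S.
By symmetry x_S = x_C; substituting into the reaction function, 0.5x_C = 62.75 and x_C = 125.5.

125.5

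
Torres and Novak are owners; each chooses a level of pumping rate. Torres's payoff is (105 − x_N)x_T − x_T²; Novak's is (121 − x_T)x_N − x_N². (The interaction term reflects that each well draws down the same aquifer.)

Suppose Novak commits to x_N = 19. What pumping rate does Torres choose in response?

Expanding Torres's payoff: 105x_T − x_Nx_T − x_T².
∂π/∂x_T = 105 − x_N − 2x_T = 0, so x_T = 52.5 − 0.5x_N.
At x_N = 19: x_T = 52.5 − 0.5·19 = 43.

43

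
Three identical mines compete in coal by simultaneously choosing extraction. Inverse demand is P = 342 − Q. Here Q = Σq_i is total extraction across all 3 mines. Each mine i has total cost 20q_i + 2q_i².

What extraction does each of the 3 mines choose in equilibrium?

40.25

A representative mine's profit is π_i = q_i(342 − Q) − 20q_i − 2q_i², with Q = q_i + Σ_{j≠i} q_j.
First-order condition: 322 − 6q_i − Σ_{j≠i} q_j = 0.
With identical mines, set every q_j = q: then 322 − 6q − 2q = 0, i.e. q = 322/8 = 40.25.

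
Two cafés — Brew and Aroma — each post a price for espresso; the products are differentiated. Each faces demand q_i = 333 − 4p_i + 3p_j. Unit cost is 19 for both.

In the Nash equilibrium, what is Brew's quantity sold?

251.2

Brew's profit: π = (p_{Brew} − 19)(333 − 4p_{Brew} + 3p_{Aroma}).
∂π/∂p_{Brew} = 409 − 8p_{Brew} + 3p_{Aroma} = 0 ⇒ p_{Brew} = 51.125 + 0.375p_{Aroma}.
By symmetry p_{Aroma} = p_{Brew}; substituting into the reaction function, 0.625p_{Brew} = 51.125 and p_{Brew} = 81.8.
q_{Brew} = 333 − 4·81.8 + 3·81.8 = 251.2.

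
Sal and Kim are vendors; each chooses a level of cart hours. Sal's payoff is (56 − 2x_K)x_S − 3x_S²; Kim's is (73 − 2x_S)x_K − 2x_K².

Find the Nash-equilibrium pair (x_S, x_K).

3.9, 16.3

Expanding Sal's payoff: 56x_S − 2x_Kx_S − 3x_S².
∂π/∂x_S = 56 − 2x_K − 6x_S = 0, so x_S = 28/3 − (1/3)x_K.
Likewise for Kim: x_K = 18.25 − 0.5x_S.
Solving the two reaction functions simultaneously: (1 − (−1/3)(−0.5))x_S = 28/3 − (1/3)·18.25, so (5/6)x_S = 3.25 and x_S = 3.9.
Then x_K = 18.25 − 0.5·3.9 = 16.3.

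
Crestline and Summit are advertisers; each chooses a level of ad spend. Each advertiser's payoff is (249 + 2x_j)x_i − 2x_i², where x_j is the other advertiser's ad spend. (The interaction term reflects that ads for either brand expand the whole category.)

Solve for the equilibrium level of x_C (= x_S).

124.5

Crestline's payoff is (249 + 2x_S)x_C − 2x_C².
∂π/∂x_C = 249 + 2x_S − 4x_C = 0, so x_C = 62.25 + 0.5x_S.
By symmetry x_S = x_C; substituting into the reaction function, 0.5x_C = 62.25 and x_C = 124.5.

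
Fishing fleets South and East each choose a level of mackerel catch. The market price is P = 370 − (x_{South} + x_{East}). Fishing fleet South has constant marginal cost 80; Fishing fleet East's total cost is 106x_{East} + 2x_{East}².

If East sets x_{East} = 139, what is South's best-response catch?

75.5

Fishing fleet South's profit: π = x_{South}(370 − (x_{South} + x_{East})) − 80x_{South}.
∂π/∂x_{South} = 290 − 2x_{South} − x_{East} = 0, so x_{South} = 145 − 0.5x_{East}.
At x_{East} = 139: x_{South} = 145 − 0.5·139 = 75.5.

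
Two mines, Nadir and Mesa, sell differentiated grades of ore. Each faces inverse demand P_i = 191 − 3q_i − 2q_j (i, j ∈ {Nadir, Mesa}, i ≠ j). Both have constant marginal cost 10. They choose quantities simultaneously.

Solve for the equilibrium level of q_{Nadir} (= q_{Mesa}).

22.625

Mine Nadir's profit: π = q_{Nadir}(191 − 3q_{Nadir} − 2q_{Mesa}) − 10q_{Nadir}.
∂π/∂q_{Nadir} = 181 − 6q_{Nadir} − 2q_{Mesa} = 0 ⇒ q_{Nadir} = 181/6 − (1/3)q_{Mesa}.
By symmetry q_{Mesa} = q_{Nadir}; substituting into the reaction function, (4/3)q_{Nadir} = 181/6 and q_{Nadir} = 22.625.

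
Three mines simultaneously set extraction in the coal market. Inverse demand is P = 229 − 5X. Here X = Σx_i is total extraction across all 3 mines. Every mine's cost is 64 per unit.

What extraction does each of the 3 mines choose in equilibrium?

A representative mine's profit is π_i = x_i(229 − 5X) − 64x_i, with X = x_i + Σ_{j≠i} x_j.
First-order condition: 165 − 10x_i − 5Σ_{j≠i} x_j = 0.
Imposing symmetry (x_j = x for all j) turns Σ_{j≠i} x_j into 2x, so 165 = 20x and x = 8.25.

8.25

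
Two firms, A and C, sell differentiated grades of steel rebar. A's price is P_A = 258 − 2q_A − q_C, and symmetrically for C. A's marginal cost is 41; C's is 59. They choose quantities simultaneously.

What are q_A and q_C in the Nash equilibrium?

44.6, 38.6

Firm A's profit: π = q_A(258 − 2q_A − q_C) − 41q_A.
∂π/∂q_A = 217 − 4q_A − q_C = 0 ⇒ q_A = 54.25 − 0.25q_C.
Similarly q_C = 49.75 − 0.25q_A.
Plugging q_C into A's best response: q_A = 54.25 − 0.25(49.75 − 0.25q_A) ⇒ 0.9375q_A = 41.8125, so q_A = 44.6.
Then q_C = 49.75 − 0.25·44.6 = 38.6.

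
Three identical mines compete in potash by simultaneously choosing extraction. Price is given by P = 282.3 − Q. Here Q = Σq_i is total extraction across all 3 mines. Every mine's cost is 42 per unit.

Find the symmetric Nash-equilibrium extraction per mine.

60.075

A representative mine's profit is π_i = q_i(282.3 − Q) − 42q_i, with Q = q_i + Σ_{j≠i} q_j.
First-order condition: 240.3 − 2q_i − Σ_{j≠i} q_j = 0.
Imposing symmetry (q_j = q for all j) turns Σ_{j≠i} q_j into 2q, so 240.3 = 4q and q = 60.075.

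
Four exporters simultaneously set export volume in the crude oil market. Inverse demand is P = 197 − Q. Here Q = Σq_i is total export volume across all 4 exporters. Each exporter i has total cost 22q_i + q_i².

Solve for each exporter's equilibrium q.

A representative exporter's profit is π_i = q_i(197 − Q) − 22q_i − q_i², with Q = q_i + Σ_{j≠i} q_j.
First-order condition: 175 − 4q_i − Σ_{j≠i} q_j = 0.
Imposing symmetry (q_j = q for all j) turns Σ_{j≠i} q_j into 3q, so 175 = 7q and q = 25.

25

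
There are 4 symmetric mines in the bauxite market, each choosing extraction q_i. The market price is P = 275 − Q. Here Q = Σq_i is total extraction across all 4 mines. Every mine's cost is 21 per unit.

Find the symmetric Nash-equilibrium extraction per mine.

50.8

A representative mine's profit is π_i = q_i(275 − Q) − 21q_i, with Q = q_i + Σ_{j≠i} q_j.
First-order condition: 254 − 2q_i − Σ_{j≠i} q_j = 0.
Imposing symmetry (q_j = q for all j) turns Σ_{j≠i} q_j into 3q, so 254 = 5q and q = 50.8.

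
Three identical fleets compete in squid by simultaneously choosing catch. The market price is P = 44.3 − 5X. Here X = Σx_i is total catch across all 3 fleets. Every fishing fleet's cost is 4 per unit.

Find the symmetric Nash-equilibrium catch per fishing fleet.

A representative fishing fleet's profit is π_i = x_i(44.3 − 5X) − 4x_i, with X = x_i + Σ_{j≠i} x_j.
First-order condition: 40.3 − 10x_i − 5Σ_{j≠i} x_j = 0.
With identical fishing fleets, set every x_j = x: then 40.3 − 10x − 10x = 0, i.e. x = 40.3/20 = 2.015.

2.015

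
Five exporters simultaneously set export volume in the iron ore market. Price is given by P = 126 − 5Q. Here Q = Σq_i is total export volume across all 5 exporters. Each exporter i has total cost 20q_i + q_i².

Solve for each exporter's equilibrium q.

3.3125

A representative exporter's profit is π_i = q_i(126 − 5Q) − 20q_i − q_i², with Q = q_i + Σ_{j≠i} q_j.
First-order condition: 106 − 12q_i − 5Σ_{j≠i} q_j = 0.
With identical exporters, set every q_j = q: then 106 − 12q − 20q = 0, i.e. q = 106/32 = 3.3125.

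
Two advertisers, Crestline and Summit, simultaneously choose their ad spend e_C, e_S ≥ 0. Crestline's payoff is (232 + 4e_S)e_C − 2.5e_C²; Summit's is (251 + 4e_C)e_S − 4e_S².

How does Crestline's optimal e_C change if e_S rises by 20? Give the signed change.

16

Expanding Crestline's payoff: 232e_C + 4e_Se_C − 2.5e_C².
∂π/∂e_C = 232 + 4e_S − 5e_C = 0, so e_C = 46.4 + 0.8e_S.
The reaction-function slope is 0.8, so a 20-unit rise in e_S moves e_C by 0.8 × 20 = 16. Crestline's best response rises — the actions are strategic complements.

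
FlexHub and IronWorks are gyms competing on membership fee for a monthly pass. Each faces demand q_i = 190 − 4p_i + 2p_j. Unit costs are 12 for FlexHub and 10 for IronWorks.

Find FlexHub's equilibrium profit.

3003.04

FlexHub's profit: π = (p_{FlexHub} − 12)(190 − 4p_{FlexHub} + 2p_{IronWorks}).
∂π/∂p_{FlexHub} = 238 − 8p_{FlexHub} + 2p_{IronWorks} = 0 ⇒ p_{FlexHub} = 29.75 + 0.25p_{IronWorks}.
Similarly p_{IronWorks} = 28.75 + 0.25p_{FlexHub}.
Plugging p_{IronWorks} into FlexHub's best response: p_{FlexHub} = 29.75 + 0.25(28.75 + 0.25p_{FlexHub}) ⇒ 0.9375p_{FlexHub} = 36.9375, so p_{FlexHub} = 39.4.
Then p_{IronWorks} = 28.75 + 0.25·39.4 = 38.6.
q_{FlexHub} = 190 − 4·39.4 + 2·38.6 = 109.6.
Profit = (39.4 − 12)·109.6 = 3003.04.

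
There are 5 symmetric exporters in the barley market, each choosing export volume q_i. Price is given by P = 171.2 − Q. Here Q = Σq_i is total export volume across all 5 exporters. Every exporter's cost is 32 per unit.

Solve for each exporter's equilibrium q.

A representative exporter's profit is π_i = q_i(171.2 − Q) − 32q_i, with Q = q_i + Σ_{j≠i} q_j.
First-order condition: 139.2 − 2q_i − Σ_{j≠i} q_j = 0.
With identical exporters, set every q_j = q: then 139.2 − 2q − 4q = 0, i.e. q = 139.2/6 = 23.2.

23.2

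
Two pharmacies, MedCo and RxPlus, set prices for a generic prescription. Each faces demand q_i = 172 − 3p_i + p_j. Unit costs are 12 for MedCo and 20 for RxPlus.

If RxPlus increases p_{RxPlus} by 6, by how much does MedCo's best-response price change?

MedCo's profit: π = (p_{MedCo} − 12)(172 − 3p_{MedCo} + p_{RxPlus}).
∂π/∂p_{MedCo} = 208 − 6p_{MedCo} + p_{RxPlus} = 0 ⇒ p_{MedCo} = 104/3 + (1/6)p_{RxPlus}.
The reaction-function slope is 1/6, so a 6-unit rise in p_{RxPlus} moves p_{MedCo} by 1/6 × 6 = 1. MedCo's best response rises — the actions are strategic complements.

1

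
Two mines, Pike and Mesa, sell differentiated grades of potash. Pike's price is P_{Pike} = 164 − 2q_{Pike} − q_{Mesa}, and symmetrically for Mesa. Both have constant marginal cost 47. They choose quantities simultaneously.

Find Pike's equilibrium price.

93.8

Mine Pike's profit: π = q_{Pike}(164 − 2q_{Pike} − q_{Mesa}) − 47q_{Pike}.
∂π/∂q_{Pike} = 117 − 4q_{Pike} − q_{Mesa} = 0 ⇒ q_{Pike} = 29.25 − 0.25q_{Mesa}.
By symmetry q_{Mesa} = q_{Pike}; substituting into the reaction function, 1.25q_{Pike} = 29.25 and q_{Pike} = 23.4.
P_{Pike} = 164 − 2·23.4 − 23.4 = 93.8.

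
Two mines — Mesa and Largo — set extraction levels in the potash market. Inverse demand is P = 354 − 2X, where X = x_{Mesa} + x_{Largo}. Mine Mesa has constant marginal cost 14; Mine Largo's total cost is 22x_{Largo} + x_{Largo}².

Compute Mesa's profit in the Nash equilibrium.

Mine Mesa's profit: π = x_{Mesa}(354 − 2(x_{Mesa} + x_{Largo})) − 14x_{Mesa}.
∂π/∂x_{Mesa} = 340 − 4x_{Mesa} − 2x_{Largo} = 0, so x_{Mesa} = 85 − 0.5x_{Largo}.
For Largo: ∂π/∂x_{Largo} = 332 − 6x_{Largo} − 2x_{Mesa} = 0 ⇒ x_{Largo} = 166/3 − (1/3)x_{Mesa}.
Substituting the second reaction function into the first: x_{Mesa} = 85 − 0.5(166/3 − (1/3)x_{Mesa}), which gives (5/6)x_{Mesa} = 172/3 ⇒ x_{Mesa} = 68.8.
Then x_{Largo} = 166/3 − (1/3)·68.8 = 32.4.
Price P = 354 − 2·101.2 = 151.6.
Mesa's profit: (151.6 − 14)·68.8 = 9466.88.

9466.88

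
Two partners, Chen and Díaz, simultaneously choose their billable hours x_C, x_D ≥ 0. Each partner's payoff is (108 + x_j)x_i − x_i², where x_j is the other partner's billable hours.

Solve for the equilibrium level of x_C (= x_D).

108

Chen's payoff is (108 + x_D)x_C − x_C².
∂π/∂x_C = 108 + x_D − 2x_C = 0, so x_C = 54 + 0.5x_D.
The game is symmetric, so in equilibrium x_D = x_C: the reaction function gives 0.5x_C = 54, hence x_C = 108.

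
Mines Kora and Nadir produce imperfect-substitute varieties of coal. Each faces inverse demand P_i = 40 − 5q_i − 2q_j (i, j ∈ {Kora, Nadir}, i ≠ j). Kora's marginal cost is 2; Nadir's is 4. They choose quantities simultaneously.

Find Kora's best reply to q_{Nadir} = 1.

Mine Kora's profit: π = q_{Kora}(40 − 5q_{Kora} − 2q_{Nadir}) − 2q_{Kora}.
∂π/∂q_{Kora} = 38 − 10q_{Kora} − 2q_{Nadir} = 0 ⇒ q_{Kora} = 3.8 − 0.2q_{Nadir}.
At q_{Nadir} = 1: q_{Kora} = 3.8 − 0.2·1 = 3.6.

3.6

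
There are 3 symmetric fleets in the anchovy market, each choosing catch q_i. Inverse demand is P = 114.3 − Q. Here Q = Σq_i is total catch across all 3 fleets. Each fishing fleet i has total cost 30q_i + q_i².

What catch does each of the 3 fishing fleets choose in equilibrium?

14.05

A representative fishing fleet's profit is π_i = q_i(114.3 − Q) − 30q_i − q_i², with Q = q_i + Σ_{j≠i} q_j.
First-order condition: 84.3 − 4q_i − Σ_{j≠i} q_j = 0.
In a symmetric equilibrium every fishing fleet chooses the same q, so Σ_{j≠i} q_j = 2q. The condition becomes 84.3 − 6q = 0, giving q = 84.3/6 = 14.05.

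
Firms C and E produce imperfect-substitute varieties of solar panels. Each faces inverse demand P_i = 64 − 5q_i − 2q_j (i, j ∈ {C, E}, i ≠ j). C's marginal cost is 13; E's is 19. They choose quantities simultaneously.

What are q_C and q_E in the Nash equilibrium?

Firm C's profit: π = q_C(64 − 5q_C − 2q_E) − 13q_C.
∂π/∂q_C = 51 − 10q_C − 2q_E = 0 ⇒ q_C = 5.1 − 0.2q_E.
Similarly q_E = 4.5 − 0.2q_C.
Substituting the second reaction function into the first: q_C = 5.1 − 0.2(4.5 − 0.2q_C), which gives 0.96q_C = 4.2 ⇒ q_C = 4.375.
Then q_E = 4.5 − 0.2·4.375 = 3.625.

4.375, 3.625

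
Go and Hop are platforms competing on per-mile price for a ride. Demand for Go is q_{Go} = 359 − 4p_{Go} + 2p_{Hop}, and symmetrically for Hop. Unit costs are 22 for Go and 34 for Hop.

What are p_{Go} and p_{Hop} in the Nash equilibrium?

76.1, 80.9

Go's profit: π = (p_{Go} − 22)(359 − 4p_{Go} + 2p_{Hop}).
∂π/∂p_{Go} = 447 − 8p_{Go} + 2p_{Hop} = 0 ⇒ p_{Go} = 55.875 + 0.25p_{Hop}.
Similarly p_{Hop} = 61.875 + 0.25p_{Go}.
Substituting the second reaction function into the first: p_{Go} = 55.875 + 0.25(61.875 + 0.25p_{Go}), which gives 0.9375p_{Go} = 2283/32 ⇒ p_{Go} = 76.1.
Then p_{Hop} = 61.875 + 0.25·76.1 = 80.9.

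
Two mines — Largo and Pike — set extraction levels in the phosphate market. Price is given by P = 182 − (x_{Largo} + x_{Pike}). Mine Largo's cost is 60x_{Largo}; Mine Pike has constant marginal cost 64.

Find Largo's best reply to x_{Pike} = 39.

41.5

Mine Largo's profit: π = x_{Largo}(182 − (x_{Largo} + x_{Pike})) − 60x_{Largo}.
∂π/∂x_{Largo} = 122 − 2x_{Largo} − x_{Pike} = 0, so x_{Largo} = 61 − 0.5x_{Pike}.
At x_{Pike} = 39: x_{Largo} = 61 − 0.5·39 = 41.5.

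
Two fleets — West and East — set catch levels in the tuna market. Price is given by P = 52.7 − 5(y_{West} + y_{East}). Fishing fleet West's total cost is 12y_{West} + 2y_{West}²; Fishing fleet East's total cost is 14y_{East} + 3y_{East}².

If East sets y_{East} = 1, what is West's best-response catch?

Fishing fleet West's profit: π = y_{West}(52.7 − 5(y_{West} + y_{East})) − 12y_{West} − 2y_{West}².
∂π/∂y_{West} = 40.7 − 14y_{West} − 5y_{East} = 0, so y_{West} = 407/140 − (5/14)y_{East}.
At y_{East} = 1: y_{West} = 407/140 − (5/14)·1 = 2.55.

2.55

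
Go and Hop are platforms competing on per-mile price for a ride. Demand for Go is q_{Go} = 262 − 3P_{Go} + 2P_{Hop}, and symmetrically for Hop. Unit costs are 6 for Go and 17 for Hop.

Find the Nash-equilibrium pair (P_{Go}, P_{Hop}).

72.0625, 76.1875

Go's profit: π = (P_{Go} − 6)(262 − 3P_{Go} + 2P_{Hop}).
∂π/∂P_{Go} = 280 − 6P_{Go} + 2P_{Hop} = 0 ⇒ P_{Go} = 140/3 + (1/3)P_{Hop}.
Similarly P_{Hop} = 313/6 + (1/3)P_{Go}.
Plugging P_{Hop} into Go's best response: P_{Go} = 140/3 + (1/3)(313/6 + (1/3)P_{Go}) ⇒ (8/9)P_{Go} = 1153/18, so P_{Go} = 72.0625.
Then P_{Hop} = 313/6 + (1/3)·72.0625 = 76.1875.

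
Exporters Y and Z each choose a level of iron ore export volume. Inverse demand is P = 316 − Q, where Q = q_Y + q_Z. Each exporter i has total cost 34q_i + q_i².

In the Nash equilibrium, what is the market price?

203.2

Exporter Y's profit: π = q_Y(316 − (q_Y + q_Z)) − 34q_Y − q_Y².
∂π/∂q_Y = 282 − 4q_Y − q_Z = 0, so q_Y = 70.5 − 0.25q_Z.
The game is symmetric, so in equilibrium q_Z = q_Y: the reaction function gives 1.25q_Y = 70.5, hence q_Y = 56.4.
Equilibrium price: P = 316 − 112.8 = 203.2.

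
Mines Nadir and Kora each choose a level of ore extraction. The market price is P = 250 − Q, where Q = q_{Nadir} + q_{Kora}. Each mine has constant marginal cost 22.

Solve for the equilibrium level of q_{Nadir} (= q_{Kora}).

76

Mine Nadir's profit: π = q_{Nadir}(250 − (q_{Nadir} + q_{Kora})) − 22q_{Nadir}.
∂π/∂q_{Nadir} = 228 − 2q_{Nadir} − q_{Kora} = 0, so q_{Nadir} = 114 − 0.5q_{Kora}.
Setting q_{Nadir} = q_{Kora} in the reaction function: q_{Nadir} = 114 − 0.5q_{Nadir}, so q_{Nadir} = 114 / 1.5 = 76.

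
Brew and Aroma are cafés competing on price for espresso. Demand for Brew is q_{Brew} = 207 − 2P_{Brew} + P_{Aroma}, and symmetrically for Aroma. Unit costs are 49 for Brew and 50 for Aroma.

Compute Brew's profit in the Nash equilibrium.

5575.68

Brew's profit: π = (P_{Brew} − 49)(207 − 2P_{Brew} + P_{Aroma}).
∂π/∂P_{Brew} = 305 − 4P_{Brew} + P_{Aroma} = 0 ⇒ P_{Brew} = 76.25 + 0.25P_{Aroma}.
Similarly P_{Aroma} = 76.75 + 0.25P_{Brew}.
Plugging P_{Aroma} into Brew's best response: P_{Brew} = 76.25 + 0.25(76.75 + 0.25P_{Brew}) ⇒ 0.9375P_{Brew} = 95.4375, so P_{Brew} = 101.8.
Then P_{Aroma} = 76.75 + 0.25·101.8 = 102.2.
q_{Brew} = 207 − 2·101.8 + 102.2 = 105.6.
Profit = (101.8 − 49)·105.6 = 5575.68.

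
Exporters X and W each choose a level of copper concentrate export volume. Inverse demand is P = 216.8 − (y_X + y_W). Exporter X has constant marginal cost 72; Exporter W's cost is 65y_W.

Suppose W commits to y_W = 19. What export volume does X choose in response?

Exporter X's profit: π = y_X(216.8 − (y_X + y_W)) − 72y_X.
∂π/∂y_X = 144.8 − 2y_X − y_W = 0, so y_X = 72.4 − 0.5y_W.
At y_W = 19: y_X = 72.4 − 0.5·19 = 62.9.

62.9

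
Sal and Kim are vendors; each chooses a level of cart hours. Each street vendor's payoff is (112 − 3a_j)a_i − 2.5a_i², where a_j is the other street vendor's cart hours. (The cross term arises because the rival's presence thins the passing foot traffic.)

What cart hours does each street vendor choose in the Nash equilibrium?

14

Sal's payoff is (112 − 3a_K)a_S − 2.5a_S².
∂π/∂a_S = 112 − 3a_K − 5a_S = 0, so a_S = 22.4 − 0.6a_K.
The game is symmetric, so in equilibrium a_K = a_S: the reaction function gives 1.6a_S = 22.4, hence a_S = 14.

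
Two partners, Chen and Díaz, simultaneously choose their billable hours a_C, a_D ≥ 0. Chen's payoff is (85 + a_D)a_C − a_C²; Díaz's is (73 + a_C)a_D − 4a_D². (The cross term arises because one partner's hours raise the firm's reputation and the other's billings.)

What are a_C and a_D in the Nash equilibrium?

50.2, 15.4

Expanding Chen's payoff: 85a_C + a_Da_C − a_C².
∂π/∂a_C = 85 + a_D − 2a_C = 0, so a_C = 42.5 + 0.5a_D.
Likewise for Díaz: a_D = 9.125 + 0.125a_C.
Substituting the second reaction function into the first: a_C = 42.5 + 0.5(9.125 + 0.125a_C), which gives 0.9375a_C = 47.0625 ⇒ a_C = 50.2.
Then a_D = 9.125 + 0.125·50.2 = 15.4.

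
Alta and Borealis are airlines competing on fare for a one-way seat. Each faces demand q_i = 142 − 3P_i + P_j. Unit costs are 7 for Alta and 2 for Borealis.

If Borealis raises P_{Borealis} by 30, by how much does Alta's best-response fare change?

Alta's profit: π = (P_{Alta} − 7)(142 − 3P_{Alta} + P_{Borealis}).
∂π/∂P_{Alta} = 163 − 6P_{Alta} + P_{Borealis} = 0 ⇒ P_{Alta} = 163/6 + (1/6)P_{Borealis}.
The reaction-function slope is 1/6, so a 30-unit rise in P_{Borealis} moves P_{Alta} by 1/6 × 30 = 5. Alta's best response rises — the actions are strategic complements.

5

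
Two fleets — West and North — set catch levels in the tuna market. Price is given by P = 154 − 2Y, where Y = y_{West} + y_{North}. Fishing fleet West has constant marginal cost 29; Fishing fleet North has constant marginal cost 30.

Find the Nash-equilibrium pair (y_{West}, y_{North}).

Fishing fleet West's profit: π = y_{West}(154 − 2(y_{West} + y_{North})) − 29y_{West}.
∂π/∂y_{West} = 125 − 4y_{West} − 2y_{North} = 0, so y_{West} = 31.25 − 0.5y_{North}.
By the same steps for North: y_{North} = 31 − 0.5y_{West}.
Solving the two reaction functions simultaneously: (1 − (−0.5)(−0.5))y_{West} = 31.25 − 0.5·31, so 0.75y_{West} = 15.75 and y_{West} = 21.
Then y_{North} = 31 − 0.5·21 = 20.5.

21, 20.5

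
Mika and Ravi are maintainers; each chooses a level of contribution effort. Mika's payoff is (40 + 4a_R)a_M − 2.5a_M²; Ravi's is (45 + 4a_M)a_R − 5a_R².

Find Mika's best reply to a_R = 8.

Expanding Mika's payoff: 40a_M + 4a_Ra_M − 2.5a_M².
∂π/∂a_M = 40 + 4a_R − 5a_M = 0, so a_M = 8 + 0.8a_R.
At a_R = 8: a_M = 8 + 0.8·8 = 14.4.

14.4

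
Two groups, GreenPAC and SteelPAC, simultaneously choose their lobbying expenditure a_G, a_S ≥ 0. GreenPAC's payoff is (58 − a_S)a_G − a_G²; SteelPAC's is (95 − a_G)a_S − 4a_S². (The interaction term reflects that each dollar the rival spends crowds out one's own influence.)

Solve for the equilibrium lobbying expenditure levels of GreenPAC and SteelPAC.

Expanding GreenPAC's payoff: 58a_G − a_Sa_G − a_G².
∂π/∂a_G = 58 − a_S − 2a_G = 0, so a_G = 29 − 0.5a_S.
Likewise for SteelPAC: a_S = 11.875 − 0.125a_G.
Substituting the second reaction function into the first: a_G = 29 − 0.5(11.875 − 0.125a_G), which gives 0.9375a_G = 23.0625 ⇒ a_G = 24.6.
Then a_S = 11.875 − 0.125·24.6 = 8.8.

24.6, 8.8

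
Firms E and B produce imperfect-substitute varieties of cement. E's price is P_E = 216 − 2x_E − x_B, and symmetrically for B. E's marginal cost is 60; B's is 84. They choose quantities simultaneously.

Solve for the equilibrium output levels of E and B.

Firm E's profit: π = x_E(216 − 2x_E − x_B) − 60x_E.
∂π/∂x_E = 156 − 4x_E − x_B = 0 ⇒ x_E = 39 − 0.25x_B.
Similarly x_B = 33 − 0.25x_E.
Substituting the second reaction function into the first: x_E = 39 − 0.25(33 − 0.25x_E), which gives 0.9375x_E = 30.75 ⇒ x_E = 32.8.
Then x_B = 33 − 0.25·32.8 = 24.8.

32.8, 24.8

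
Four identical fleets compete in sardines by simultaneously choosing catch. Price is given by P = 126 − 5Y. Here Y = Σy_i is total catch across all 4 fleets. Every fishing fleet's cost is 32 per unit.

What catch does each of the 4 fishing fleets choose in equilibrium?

3.76

A representative fishing fleet's profit is π_i = y_i(126 − 5Y) − 32y_i, with Y = y_i + Σ_{j≠i} y_j.
First-order condition: 94 − 10y_i − 5Σ_{j≠i} y_j = 0.
With identical fishing fleets, set every y_j = y: then 94 − 10y − 15y = 0, i.e. y = 94/25 = 3.76.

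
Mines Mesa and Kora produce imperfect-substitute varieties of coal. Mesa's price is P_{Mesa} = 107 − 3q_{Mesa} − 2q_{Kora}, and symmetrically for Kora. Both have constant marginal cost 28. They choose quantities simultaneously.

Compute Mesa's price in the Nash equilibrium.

Mine Mesa's profit: π = q_{Mesa}(107 − 3q_{Mesa} − 2q_{Kora}) − 28q_{Mesa}.
∂π/∂q_{Mesa} = 79 − 6q_{Mesa} − 2q_{Kora} = 0 ⇒ q_{Mesa} = 79/6 − (1/3)q_{Kora}.
By symmetry q_{Kora} = q_{Mesa}; substituting into the reaction function, (4/3)q_{Mesa} = 79/6 and q_{Mesa} = 9.875.
P_{Mesa} = 107 − 3·9.875 − 2·9.875 = 57.625.

57.625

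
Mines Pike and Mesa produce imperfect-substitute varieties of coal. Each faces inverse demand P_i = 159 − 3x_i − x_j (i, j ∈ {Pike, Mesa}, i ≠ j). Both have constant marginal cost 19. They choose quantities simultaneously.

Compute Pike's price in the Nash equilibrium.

79

Mine Pike's profit: π = x_{Pike}(159 − 3x_{Pike} − x_{Mesa}) − 19x_{Pike}.
∂π/∂x_{Pike} = 140 − 6x_{Pike} − x_{Mesa} = 0 ⇒ x_{Pike} = 70/3 − (1/6)x_{Mesa}.
By symmetry x_{Mesa} = x_{Pike}; substituting into the reaction function, (7/6)x_{Pike} = 70/3 and x_{Pike} = 20.
P_{Pike} = 159 − 3·20 − 20 = 79.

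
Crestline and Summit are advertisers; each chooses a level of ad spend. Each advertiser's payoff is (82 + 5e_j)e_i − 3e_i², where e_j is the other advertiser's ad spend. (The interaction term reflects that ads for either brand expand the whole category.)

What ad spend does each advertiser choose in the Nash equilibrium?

82

Crestline's payoff is (82 + 5e_S)e_C − 3e_C².
∂π/∂e_C = 82 + 5e_S − 6e_C = 0, so e_C = 41/3 + (5/6)e_S.
By symmetry e_S = e_C; substituting into the reaction function, (1/6)e_C = 41/3 and e_C = 82.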